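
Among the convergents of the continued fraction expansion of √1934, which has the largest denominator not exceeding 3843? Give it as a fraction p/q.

168301/3827

√1934 = [43; 1, 42, 1, 86, …] (period length 4).
Convergents:
  p_0/q_0 = 43/1
  p_1/q_1 = 44/1
  p_2/q_2 = 1891/43
  p_3/q_3 = 1935/44
  p_4/q_4 = 168301/3827
  p_5/q_5 = 170236/3871
q_4 = 3827 ≤ 3843 < 3871 = q_5, so the answer is 168301/3827.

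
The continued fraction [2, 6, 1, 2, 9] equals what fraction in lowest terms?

402/187

Fold from the inside: start with 9/1.
  2 + 1/9 = 19/9
  1 + 9/19 = 28/19
  6 + 19/28 = 187/28
  2 + 28/187 = 402/187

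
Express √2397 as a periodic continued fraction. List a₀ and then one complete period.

[48; 1, 23, 2, 23, 1, 96]

a₀ = ⌊√2397⌋ = 48.
With m₀=0, d₀=1 and mₖ₊₁ = dₖaₖ − mₖ, dₖ₊₁ = (n − mₖ₊₁²)/dₖ, aₖ₊₁ = ⌊(a₀+mₖ₊₁)/dₖ₊₁⌋:
  k=1: m=48, d=93, a=1
  k=2: m=45, d=4, a=23
  k=3: m=47, d=47, a=2
  k=4: m=47, d=4, a=23
  k=5: m=45, d=93, a=1
  k=6: m=48, d=1, a=96
d=1 and a=2a₀=96 at k=6, so the next step gives (m, d) = (48, 93) again — its k=1 value — and the period has length 6.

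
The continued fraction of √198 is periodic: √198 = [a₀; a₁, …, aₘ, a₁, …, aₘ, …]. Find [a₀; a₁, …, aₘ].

a₀ = ⌊√198⌋ = 14.
With m₀=0, d₀=1 and mₖ₊₁ = dₖaₖ − mₖ, dₖ₊₁ = (n − mₖ₊₁²)/dₖ, aₖ₊₁ = ⌊(a₀+mₖ₊₁)/dₖ₊₁⌋:
  k=1: m=14, d=2, a=14
  k=2: m=14, d=1, a=28
d=1 and a=2a₀=28 at k=2, so the next step gives (m, d) = (14, 2) again — its k=1 value — and the period has length 2.

[14; 14, 28]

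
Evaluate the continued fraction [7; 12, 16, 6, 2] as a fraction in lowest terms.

Using pₖ = aₖpₖ₋₁ + pₖ₋₂ and qₖ = aₖqₖ₋₁ + qₖ₋₂:
  k=0: a=7, p=7, q=1
  k=1: a=12, p=85, q=12
  k=2: a=16, p=1367, q=193
  k=3: a=6, p=8287, q=1170
  k=4: a=2, p=17941, q=2533

17941/2533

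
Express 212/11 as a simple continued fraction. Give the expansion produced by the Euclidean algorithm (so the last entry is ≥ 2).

212 = 19*11 + 3
11 = 3*3 + 2
3 = 1*2 + 1
2 = 2*1 + 0  (stop)
So 212/11 = [19; 3, 1, 2].

[19; 3, 1, 2]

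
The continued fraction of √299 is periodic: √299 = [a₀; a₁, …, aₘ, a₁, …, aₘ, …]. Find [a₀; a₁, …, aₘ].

[17; 3, 2, 3, 34]

a₀ = ⌊√299⌋ = 17.
With m₀=0, d₀=1 and mₖ₊₁ = dₖaₖ − mₖ, dₖ₊₁ = (n − mₖ₊₁²)/dₖ, aₖ₊₁ = ⌊(a₀+mₖ₊₁)/dₖ₊₁⌋:
  k=1: m=17, d=10, a=3
  k=2: m=13, d=13, a=2
  k=3: m=13, d=10, a=3
  k=4: m=17, d=1, a=34
d=1 and a=2a₀=34 at k=4, so the next step gives (m, d) = (17, 10) again — its k=1 value — and the period has length 4.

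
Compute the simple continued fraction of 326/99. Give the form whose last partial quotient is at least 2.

326 = 3·99 + 29
99 = 3·29 + 12
29 = 2·12 + 5
12 = 2·5 + 2
5 = 2·2 + 1
2 = 2·1 + 0  (stop)
So 326/99 = [3; 3, 2, 2, 2, 2].

[3; 3, 2, 2, 2, 2]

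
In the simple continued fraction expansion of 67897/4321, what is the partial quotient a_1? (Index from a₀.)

67897 = 15·4321 + 3082   →  a_0 = 15
4321 = 1·3082 + 1239   →  a_1 = 1

1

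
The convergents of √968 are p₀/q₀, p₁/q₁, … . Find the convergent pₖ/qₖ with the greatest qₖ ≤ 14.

280/9

√968 = [31; 8, 1, 6, 1, 8, 62, …] (period length 6).
Convergents:
  p_0/q_0 = 31/1
  p_1/q_1 = 249/8
  p_2/q_2 = 280/9
  p_3/q_3 = 1929/62
q_2 = 9 ≤ 14 < 62 = q_3, so the answer is 280/9.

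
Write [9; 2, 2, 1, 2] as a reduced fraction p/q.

179/19

Fold from the inside: start with 2/1.
  1 + 1/2 = 3/2
  2 + 2/3 = 8/3
  2 + 3/8 = 19/8
  9 + 8/19 = 179/19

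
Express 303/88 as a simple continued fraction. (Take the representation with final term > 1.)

303 = 3·88 + 39
88 = 2·39 + 10
39 = 3·10 + 9
10 = 1·9 + 1
9 = 9·1 + 0  (stop)
So 303/88 = [3; 2, 3, 1, 9].

[3; 2, 3, 1, 9]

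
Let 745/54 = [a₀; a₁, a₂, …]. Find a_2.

3

745 = 13·54 + 43   →  a_0 = 13
54 = 1·43 + 11   →  a_1 = 1
43 = 3·11 + 10   →  a_2 = 3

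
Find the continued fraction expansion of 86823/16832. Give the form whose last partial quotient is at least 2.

[5; 6, 3, 8, 2, 5, 9]

86823 = 5×16832 + 2663
16832 = 6×2663 + 854
2663 = 3×854 + 101
854 = 8×101 + 46
101 = 2×46 + 9
46 = 5×9 + 1
9 = 9×1 + 0  (stop)
So 86823/16832 = [5; 6, 3, 8, 2, 5, 9].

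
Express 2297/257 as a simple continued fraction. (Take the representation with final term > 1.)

[8; 1, 15, 16]

2297 = 8×257 + 241
257 = 1×241 + 16
241 = 15×16 + 1
16 = 16×1 + 0  (stop)
So 2297/257 = [8; 1, 15, 16].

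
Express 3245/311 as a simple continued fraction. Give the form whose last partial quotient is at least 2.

3245 = 10*311 + 135
311 = 2*135 + 41
135 = 3*41 + 12
41 = 3*12 + 5
12 = 2*5 + 2
5 = 2*2 + 1
2 = 2*1 + 0  (stop)
So 3245/311 = [10; 2, 3, 3, 2, 2, 2].

[10; 2, 3, 3, 2, 2, 2]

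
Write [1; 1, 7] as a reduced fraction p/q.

Fold from the inside: start with 7/1.
  1 + 1/7 = 8/7
  1 + 7/8 = 15/8

15/8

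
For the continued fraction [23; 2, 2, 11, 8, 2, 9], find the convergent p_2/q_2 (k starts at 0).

Using pₖ = aₖpₖ₋₁ + pₖ₋₂, qₖ = aₖqₖ₋₁ + qₖ₋₂ (with p₋₁=1, p₋₂=0, q₋₁=0, q₋₂=1):
  k=0: a=23, p=23, q=1
  k=1: a=2, p=47, q=2
  k=2: a=2, p=117, q=5

117/5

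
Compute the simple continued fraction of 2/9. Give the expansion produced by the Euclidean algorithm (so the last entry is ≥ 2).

[0; 4, 2]

2 = 0·9 + 2
9 = 4·2 + 1
2 = 2·1 + 0  (stop)
So 2/9 = [0; 4, 2].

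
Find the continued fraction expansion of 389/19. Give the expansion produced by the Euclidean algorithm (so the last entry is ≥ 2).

389 = 20·19 + 9
19 = 2·9 + 1
9 = 9·1 + 0  (stop)
So 389/19 = [20; 2, 9].

[20; 2, 9]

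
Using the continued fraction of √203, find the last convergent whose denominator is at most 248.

1610/113

√203 = [14; 4, 28, …] (period length 2).
Convergents:
  p_0/q_0 = 14/1
  p_1/q_1 = 57/4
  p_2/q_2 = 1610/113
  p_3/q_3 = 6497/456
q_2 = 113 ≤ 248 < 456 = q_3, so the answer is 1610/113.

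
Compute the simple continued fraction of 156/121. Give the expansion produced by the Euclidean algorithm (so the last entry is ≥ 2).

156 = 1*121 + 35
121 = 3*35 + 16
35 = 2*16 + 3
16 = 5*3 + 1
3 = 3*1 + 0  (stop)
So 156/121 = [1; 3, 2, 5, 3].

[1; 3, 2, 5, 3]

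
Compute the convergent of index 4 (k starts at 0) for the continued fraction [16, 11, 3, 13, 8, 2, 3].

58851/3658

Using pₖ = aₖpₖ₋₁ + pₖ₋₂, qₖ = aₖqₖ₋₁ + qₖ₋₂ (with p₋₁=1, p₋₂=0, q₋₁=0, q₋₂=1):
  k=0: a=16, p=16, q=1
  k=1: a=11, p=177, q=11
  k=2: a=3, p=547, q=34
  k=3: a=13, p=7288, q=453
  k=4: a=8, p=58851, q=3658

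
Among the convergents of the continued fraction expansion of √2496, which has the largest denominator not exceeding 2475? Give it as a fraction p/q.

123601/2474

√2496 = [49; 1, 23, 1, 98, …] (period length 4).
Convergents:
  p_0/q_0 = 49/1
  p_1/q_1 = 50/1
  p_2/q_2 = 1199/24
  p_3/q_3 = 1249/25
  p_4/q_4 = 123601/2474
  p_5/q_5 = 124850/2499
q_4 = 2474 ≤ 2475 < 2499 = q_5, so the answer is 123601/2474.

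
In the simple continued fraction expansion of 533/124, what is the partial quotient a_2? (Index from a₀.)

2

533 = 4·124 + 37   →  a_0 = 4
124 = 3·37 + 13   →  a_1 = 3
37 = 2·13 + 11   →  a_2 = 2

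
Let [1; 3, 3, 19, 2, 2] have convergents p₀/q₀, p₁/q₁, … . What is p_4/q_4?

515/396

Using pₖ = aₖpₖ₋₁ + pₖ₋₂, qₖ = aₖqₖ₋₁ + qₖ₋₂ (with p₋₁=1, p₋₂=0, q₋₁=0, q₋₂=1):
  k=0: a=1, p=1, q=1
  k=1: a=3, p=4, q=3
  k=2: a=3, p=13, q=10
  k=3: a=19, p=251, q=193
  k=4: a=2, p=515, q=396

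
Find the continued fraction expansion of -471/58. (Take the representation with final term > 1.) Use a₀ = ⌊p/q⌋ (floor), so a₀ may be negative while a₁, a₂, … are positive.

-471 = -9×58 + 51
58 = 1×51 + 7
51 = 7×7 + 2
7 = 3×2 + 1
2 = 2×1 + 0  (stop)
So -471/58 = [-9; 1, 7, 3, 2].

[-9; 1, 7, 3, 2]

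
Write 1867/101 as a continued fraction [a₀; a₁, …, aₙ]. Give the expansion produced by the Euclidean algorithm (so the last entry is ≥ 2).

[18; 2, 16, 3]

1867 = 18·101 + 49
101 = 2·49 + 3
49 = 16·3 + 1
3 = 3·1 + 0  (stop)
So 1867/101 = [18; 2, 16, 3].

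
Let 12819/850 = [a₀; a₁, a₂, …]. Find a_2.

3

12819 = 15·850 + 69   →  a_0 = 15
850 = 12·69 + 22   →  a_1 = 12
69 = 3·22 + 3   →  a_2 = 3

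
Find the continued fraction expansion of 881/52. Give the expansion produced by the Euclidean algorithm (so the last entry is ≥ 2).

[16; 1, 16, 3]

881 = 16*52 + 49
52 = 1*49 + 3
49 = 16*3 + 1
3 = 3*1 + 0  (stop)
So 881/52 = [16; 1, 16, 3].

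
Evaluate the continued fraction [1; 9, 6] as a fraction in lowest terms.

61/55

Fold from the inside: start with 6/1.
  9 + 1/6 = 55/6
  1 + 6/55 = 61/55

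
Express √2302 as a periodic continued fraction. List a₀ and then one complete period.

a₀ = ⌊√2302⌋ = 47.
With m₀=0, d₀=1 and mₖ₊₁ = dₖaₖ − mₖ, dₖ₊₁ = (n − mₖ₊₁²)/dₖ, aₖ₊₁ = ⌊(a₀+mₖ₊₁)/dₖ₊₁⌋:
  k=1: m=47, d=93, a=1
  k=2: m=46, d=2, a=46
  k=3: m=46, d=93, a=1
  k=4: m=47, d=1, a=94
d=1 and a=2a₀=94 at k=4, so the next step gives (m, d) = (47, 93) again — its k=1 value — and the period has length 4.

[47; 1, 46, 1, 94]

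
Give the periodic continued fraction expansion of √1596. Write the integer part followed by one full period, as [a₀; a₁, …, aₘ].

[39; 1, 18, 1, 78]

a₀ = ⌊√1596⌋ = 39.
With m₀=0, d₀=1 and mₖ₊₁ = dₖaₖ − mₖ, dₖ₊₁ = (n − mₖ₊₁²)/dₖ, aₖ₊₁ = ⌊(a₀+mₖ₊₁)/dₖ₊₁⌋:
  k=1: m=39, d=75, a=1
  k=2: m=36, d=4, a=18
  k=3: m=36, d=75, a=1
  k=4: m=39, d=1, a=78
d=1 and a=2a₀=78 at k=4, so the next step gives (m, d) = (39, 75) again — its k=1 value — and the period has length 4.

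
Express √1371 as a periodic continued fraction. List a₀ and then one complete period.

[37; 37, 74]

a₀ = ⌊√1371⌋ = 37.
With m₀=0, d₀=1 and mₖ₊₁ = dₖaₖ − mₖ, dₖ₊₁ = (n − mₖ₊₁²)/dₖ, aₖ₊₁ = ⌊(a₀+mₖ₊₁)/dₖ₊₁⌋:
  k=1: m=37, d=2, a=37
  k=2: m=37, d=1, a=74
d=1 and a=2a₀=74 at k=2, so the next step gives (m, d) = (37, 2) again — its k=1 value — and the period has length 2.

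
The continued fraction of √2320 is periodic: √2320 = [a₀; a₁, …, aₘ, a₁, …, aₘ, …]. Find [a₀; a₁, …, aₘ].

[48; 6, 96]

a₀ = ⌊√2320⌋ = 48.
With m₀=0, d₀=1 and mₖ₊₁ = dₖaₖ − mₖ, dₖ₊₁ = (n − mₖ₊₁²)/dₖ, aₖ₊₁ = ⌊(a₀+mₖ₊₁)/dₖ₊₁⌋:
  k=1: m=48, d=16, a=6
  k=2: m=48, d=1, a=96
d=1 and a=2a₀=96 at k=2, so the next step gives (m, d) = (48, 16) again — its k=1 value — and the period has length 2.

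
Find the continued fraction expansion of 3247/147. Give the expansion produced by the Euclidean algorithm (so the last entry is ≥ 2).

[22; 11, 3, 4]

3247 = 22×147 + 13
147 = 11×13 + 4
13 = 3×4 + 1
4 = 4×1 + 0  (stop)
So 3247/147 = [22; 11, 3, 4].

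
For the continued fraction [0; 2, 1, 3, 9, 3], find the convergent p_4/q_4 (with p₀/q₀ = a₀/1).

37/102

Using pₖ = aₖpₖ₋₁ + pₖ₋₂, qₖ = aₖqₖ₋₁ + qₖ₋₂ (with p₋₁=1, p₋₂=0, q₋₁=0, q₋₂=1):
  k=0: a=0, p=0, q=1
  k=1: a=2, p=1, q=2
  k=2: a=1, p=1, q=3
  k=3: a=3, p=4, q=11
  k=4: a=9, p=37, q=102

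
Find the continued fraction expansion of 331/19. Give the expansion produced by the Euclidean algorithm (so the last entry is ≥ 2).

331 = 17*19 + 8
19 = 2*8 + 3
8 = 2*3 + 2
3 = 1*2 + 1
2 = 2*1 + 0  (stop)
So 331/19 = [17; 2, 2, 1, 2].

[17; 2, 2, 1, 2]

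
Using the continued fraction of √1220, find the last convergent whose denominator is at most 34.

489/14

√1220 = [34; 1, 12, 1, 68, …] (period length 4).
Convergents:
  p_0/q_0 = 34/1
  p_1/q_1 = 35/1
  p_2/q_2 = 454/13
  p_3/q_3 = 489/14
  p_4/q_4 = 33706/965
q_3 = 14 ≤ 34 < 965 = q_4, so the answer is 489/14.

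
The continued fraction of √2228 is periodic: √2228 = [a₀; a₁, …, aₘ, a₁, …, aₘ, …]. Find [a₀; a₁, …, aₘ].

[47; 4, 1, 22, 1, 4, 94]

a₀ = ⌊√2228⌋ = 47.
With m₀=0, d₀=1 and mₖ₊₁ = dₖaₖ − mₖ, dₖ₊₁ = (n − mₖ₊₁²)/dₖ, aₖ₊₁ = ⌊(a₀+mₖ₊₁)/dₖ₊₁⌋:
  k=1: m=47, d=19, a=4
  k=2: m=29, d=73, a=1
  k=3: m=44, d=4, a=22
  k=4: m=44, d=73, a=1
  k=5: m=29, d=19, a=4
  k=6: m=47, d=1, a=94
d=1 and a=2a₀=94 at k=6, so the next step gives (m, d) = (47, 19) again — its k=1 value — and the period has length 6.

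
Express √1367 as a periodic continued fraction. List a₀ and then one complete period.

a₀ = ⌊√1367⌋ = 36.
With m₀=0, d₀=1 and mₖ₊₁ = dₖaₖ − mₖ, dₖ₊₁ = (n − mₖ₊₁²)/dₖ, aₖ₊₁ = ⌊(a₀+mₖ₊₁)/dₖ₊₁⌋:
  k=1: m=36, d=71, a=1
  k=2: m=35, d=2, a=35
  k=3: m=35, d=71, a=1
  k=4: m=36, d=1, a=72
d=1 and a=2a₀=72 at k=4, so the next step gives (m, d) = (36, 71) again — its k=1 value — and the period has length 4.

[36; 1, 35, 1, 72]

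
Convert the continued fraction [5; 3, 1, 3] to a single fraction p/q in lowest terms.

Fold from the inside: start with 3/1.
  1 + 1/3 = 4/3
  3 + 3/4 = 15/4
  5 + 4/15 = 79/15

79/15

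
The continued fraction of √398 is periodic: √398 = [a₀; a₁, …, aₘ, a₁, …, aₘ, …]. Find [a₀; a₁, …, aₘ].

a₀ = ⌊√398⌋ = 19.
With m₀=0, d₀=1 and mₖ₊₁ = dₖaₖ − mₖ, dₖ₊₁ = (n − mₖ₊₁²)/dₖ, aₖ₊₁ = ⌊(a₀+mₖ₊₁)/dₖ₊₁⌋:
  k=1: m=19, d=37, a=1
  k=2: m=18, d=2, a=18
  k=3: m=18, d=37, a=1
  k=4: m=19, d=1, a=38
d=1 and a=2a₀=38 at k=4, so the next step gives (m, d) = (19, 37) again — its k=1 value — and the period has length 4.

[19; 1, 18, 1, 38]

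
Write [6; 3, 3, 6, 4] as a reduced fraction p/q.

Using pₖ = aₖpₖ₋₁ + pₖ₋₂ and qₖ = aₖqₖ₋₁ + qₖ₋₂:
  k=0: a=6, p=6, q=1
  k=1: a=3, p=19, q=3
  k=2: a=3, p=63, q=10
  k=3: a=6, p=397, q=63
  k=4: a=4, p=1651, q=262

1651/262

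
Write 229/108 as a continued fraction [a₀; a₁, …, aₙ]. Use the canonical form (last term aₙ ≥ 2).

[2; 8, 3, 4]

229 = 2*108 + 13
108 = 8*13 + 4
13 = 3*4 + 1
4 = 4*1 + 0  (stop)
So 229/108 = [2; 8, 3, 4].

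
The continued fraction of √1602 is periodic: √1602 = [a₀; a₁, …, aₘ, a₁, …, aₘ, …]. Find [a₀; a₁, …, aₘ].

[40; 40, 80]

a₀ = ⌊√1602⌋ = 40.
With m₀=0, d₀=1 and mₖ₊₁ = dₖaₖ − mₖ, dₖ₊₁ = (n − mₖ₊₁²)/dₖ, aₖ₊₁ = ⌊(a₀+mₖ₊₁)/dₖ₊₁⌋:
  k=1: m=40, d=2, a=40
  k=2: m=40, d=1, a=80
d=1 and a=2a₀=80 at k=2, so the next step gives (m, d) = (40, 2) again — its k=1 value — and the period has length 2.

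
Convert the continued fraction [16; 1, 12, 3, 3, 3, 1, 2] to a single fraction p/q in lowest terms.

Fold from the inside: start with 2/1.
  1 + 1/2 = 3/2
  3 + 2/3 = 11/3
  3 + 3/11 = 36/11
  3 + 11/36 = 119/36
  12 + 36/119 = 1464/119
  1 + 119/1464 = 1583/1464
  16 + 1464/1583 = 26792/1583

26792/1583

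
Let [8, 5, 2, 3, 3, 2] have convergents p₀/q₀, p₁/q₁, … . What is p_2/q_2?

Using pₖ = aₖpₖ₋₁ + pₖ₋₂, qₖ = aₖqₖ₋₁ + qₖ₋₂ (with p₋₁=1, p₋₂=0, q₋₁=0, q₋₂=1):
  k=0: a=8, p=8, q=1
  k=1: a=5, p=41, q=5
  k=2: a=2, p=90, q=11

90/11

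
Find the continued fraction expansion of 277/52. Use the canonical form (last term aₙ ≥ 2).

[5; 3, 17]

277 = 5*52 + 17
52 = 3*17 + 1
17 = 17*1 + 0  (stop)
So 277/52 = [5; 3, 17].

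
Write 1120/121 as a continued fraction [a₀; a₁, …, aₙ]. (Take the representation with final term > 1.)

1120 = 9·121 + 31
121 = 3·31 + 28
31 = 1·28 + 3
28 = 9·3 + 1
3 = 3·1 + 0  (stop)
So 1120/121 = [9; 3, 1, 9, 3].

[9; 3, 1, 9, 3]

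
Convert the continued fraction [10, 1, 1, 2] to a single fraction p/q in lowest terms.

Using pₖ = aₖpₖ₋₁ + pₖ₋₂ and qₖ = aₖqₖ₋₁ + qₖ₋₂:
  k=0: a=10, p=10, q=1
  k=1: a=1, p=11, q=1
  k=2: a=1, p=21, q=2
  k=3: a=2, p=53, q=5

53/5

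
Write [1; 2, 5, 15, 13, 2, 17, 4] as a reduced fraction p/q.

Using pₖ = aₖpₖ₋₁ + pₖ₋₂ and qₖ = aₖqₖ₋₁ + qₖ₋₂:
  k=0: a=1, p=1, q=1
  k=1: a=2, p=3, q=2
  k=2: a=5, p=16, q=11
  k=3: a=15, p=243, q=167
  k=4: a=13, p=3175, q=2182
  k=5: a=2, p=6593, q=4531
  k=6: a=17, p=115256, q=79209
  k=7: a=4, p=467617, q=321367

467617/321367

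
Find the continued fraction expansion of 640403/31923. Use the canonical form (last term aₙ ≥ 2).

[20; 16, 2, 3, 17, 16]

640403 = 20*31923 + 1943
31923 = 16*1943 + 835
1943 = 2*835 + 273
835 = 3*273 + 16
273 = 17*16 + 1
16 = 16*1 + 0  (stop)
So 640403/31923 = [20; 16, 2, 3, 17, 16].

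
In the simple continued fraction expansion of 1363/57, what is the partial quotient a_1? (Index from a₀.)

1

1363 = 23·57 + 52   →  a_0 = 23
57 = 1·52 + 5   →  a_1 = 1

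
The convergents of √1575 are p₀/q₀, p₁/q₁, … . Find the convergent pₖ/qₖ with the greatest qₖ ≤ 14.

√1575 = [39; 1, 2, 5, 2, 1, 78, …] (period length 6).
Convergents:
  p_0/q_0 = 39/1
  p_1/q_1 = 40/1
  p_2/q_2 = 119/3
  p_3/q_3 = 635/16
q_2 = 3 ≤ 14 < 16 = q_3, so the answer is 119/3.

119/3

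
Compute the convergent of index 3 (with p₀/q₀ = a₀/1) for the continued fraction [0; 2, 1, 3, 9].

4/11

Using pₖ = aₖpₖ₋₁ + pₖ₋₂, qₖ = aₖqₖ₋₁ + qₖ₋₂ (with p₋₁=1, p₋₂=0, q₋₁=0, q₋₂=1):
  k=0: a=0, p=0, q=1
  k=1: a=2, p=1, q=2
  k=2: a=1, p=1, q=3
  k=3: a=3, p=4, q=11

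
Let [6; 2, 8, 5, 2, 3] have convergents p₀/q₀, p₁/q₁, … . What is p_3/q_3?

563/87

Using pₖ = aₖpₖ₋₁ + pₖ₋₂, qₖ = aₖqₖ₋₁ + qₖ₋₂ (with p₋₁=1, p₋₂=0, q₋₁=0, q₋₂=1):
  k=0: a=6, p=6, q=1
  k=1: a=2, p=13, q=2
  k=2: a=8, p=110, q=17
  k=3: a=5, p=563, q=87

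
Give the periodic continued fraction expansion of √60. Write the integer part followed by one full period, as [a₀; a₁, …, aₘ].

[7; 1, 2, 1, 14]

a₀ = ⌊√60⌋ = 7.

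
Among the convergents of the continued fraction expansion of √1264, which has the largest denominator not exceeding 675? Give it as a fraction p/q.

√1264 = [35; 1, 1, 4, 4, 4, 1, 1, 70, …] (period length 8).
Convergents:
  p_0/q_0 = 35/1
  p_1/q_1 = 36/1
  p_2/q_2 = 71/2
  p_3/q_3 = 320/9
  p_4/q_4 = 1351/38
  p_5/q_5 = 5724/161
  p_6/q_6 = 7075/199
  p_7/q_7 = 12799/360
  p_8/q_8 = 903005/25399
q_7 = 360 ≤ 675 < 25399 = q_8, so the answer is 12799/360.

12799/360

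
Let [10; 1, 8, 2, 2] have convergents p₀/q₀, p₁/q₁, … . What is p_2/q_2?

98/9

Using pₖ = aₖpₖ₋₁ + pₖ₋₂, qₖ = aₖqₖ₋₁ + qₖ₋₂ (with p₋₁=1, p₋₂=0, q₋₁=0, q₋₂=1):
  k=0: a=10, p=10, q=1
  k=1: a=1, p=11, q=1
  k=2: a=8, p=98, q=9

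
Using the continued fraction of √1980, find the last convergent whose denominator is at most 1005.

√1980 = [44; 2, 88, …] (period length 2).
Convergents:
  p_0/q_0 = 44/1
  p_1/q_1 = 89/2
  p_2/q_2 = 7876/177
  p_3/q_3 = 15841/356
  p_4/q_4 = 1401884/31505
q_3 = 356 ≤ 1005 < 31505 = q_4, so the answer is 15841/356.

15841/356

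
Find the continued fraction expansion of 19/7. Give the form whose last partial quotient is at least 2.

19 = 2×7 + 5
7 = 1×5 + 2
5 = 2×2 + 1
2 = 2×1 + 0  (stop)
So 19/7 = [2; 1, 2, 2].

[2; 1, 2, 2]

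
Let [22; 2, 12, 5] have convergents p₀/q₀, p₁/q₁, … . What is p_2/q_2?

Using pₖ = aₖpₖ₋₁ + pₖ₋₂, qₖ = aₖqₖ₋₁ + qₖ₋₂ (with p₋₁=1, p₋₂=0, q₋₁=0, q₋₂=1):
  k=0: a=22, p=22, q=1
  k=1: a=2, p=45, q=2
  k=2: a=12, p=562, q=25

562/25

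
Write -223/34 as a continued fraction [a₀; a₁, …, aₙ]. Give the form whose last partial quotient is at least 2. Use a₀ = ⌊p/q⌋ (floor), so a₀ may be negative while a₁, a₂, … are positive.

-223 = -7·34 + 15
34 = 2·15 + 4
15 = 3·4 + 3
4 = 1·3 + 1
3 = 3·1 + 0  (stop)
So -223/34 = [-7; 2, 3, 1, 3].

[-7; 2, 3, 1, 3]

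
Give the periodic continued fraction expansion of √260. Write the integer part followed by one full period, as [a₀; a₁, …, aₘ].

[16; 8, 32]

a₀ = ⌊√260⌋ = 16.
With m₀=0, d₀=1 and mₖ₊₁ = dₖaₖ − mₖ, dₖ₊₁ = (n − mₖ₊₁²)/dₖ, aₖ₊₁ = ⌊(a₀+mₖ₊₁)/dₖ₊₁⌋:
  k=1: m=16, d=4, a=8
  k=2: m=16, d=1, a=32
d=1 and a=2a₀=32 at k=2, so the next step gives (m, d) = (16, 4) again — its k=1 value — and the period has length 2.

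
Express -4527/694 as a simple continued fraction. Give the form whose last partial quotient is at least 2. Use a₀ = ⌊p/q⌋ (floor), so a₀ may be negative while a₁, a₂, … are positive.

[-7; 2, 10, 2, 1, 10]

-4527 = -7*694 + 331
694 = 2*331 + 32
331 = 10*32 + 11
32 = 2*11 + 10
11 = 1*10 + 1
10 = 10*1 + 0  (stop)
So -4527/694 = [-7; 2, 10, 2, 1, 10].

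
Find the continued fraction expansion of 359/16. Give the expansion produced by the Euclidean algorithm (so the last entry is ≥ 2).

[22; 2, 3, 2]

359 = 22×16 + 7
16 = 2×7 + 2
7 = 3×2 + 1
2 = 2×1 + 0  (stop)
So 359/16 = [22; 2, 3, 2].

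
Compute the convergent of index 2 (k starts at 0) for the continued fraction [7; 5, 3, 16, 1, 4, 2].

Using pₖ = aₖpₖ₋₁ + pₖ₋₂, qₖ = aₖqₖ₋₁ + qₖ₋₂ (with p₋₁=1, p₋₂=0, q₋₁=0, q₋₂=1):
  k=0: a=7, p=7, q=1
  k=1: a=5, p=36, q=5
  k=2: a=3, p=115, q=16

115/16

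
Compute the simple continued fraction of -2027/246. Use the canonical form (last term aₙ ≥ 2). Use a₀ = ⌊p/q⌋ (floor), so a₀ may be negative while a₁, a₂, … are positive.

-2027 = -9×246 + 187
246 = 1×187 + 59
187 = 3×59 + 10
59 = 5×10 + 9
10 = 1×9 + 1
9 = 9×1 + 0  (stop)
So -2027/246 = [-9; 1, 3, 5, 1, 9].

[-9; 1, 3, 5, 1, 9]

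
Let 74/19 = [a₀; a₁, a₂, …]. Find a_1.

1

74 = 3·19 + 17   →  a_0 = 3
19 = 1·17 + 2   →  a_1 = 1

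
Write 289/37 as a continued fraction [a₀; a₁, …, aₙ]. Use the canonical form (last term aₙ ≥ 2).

289 = 7×37 + 30
37 = 1×30 + 7
30 = 4×7 + 2
7 = 3×2 + 1
2 = 2×1 + 0  (stop)
So 289/37 = [7; 1, 4, 3, 2].

[7; 1, 4, 3, 2]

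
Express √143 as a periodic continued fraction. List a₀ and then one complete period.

a₀ = ⌊√143⌋ = 11.

[11; 1, 22]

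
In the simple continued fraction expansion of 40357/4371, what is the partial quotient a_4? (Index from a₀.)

40357 = 9·4371 + 1018   →  a_0 = 9
4371 = 4·1018 + 299   →  a_1 = 4
1018 = 3·299 + 121   →  a_2 = 3
299 = 2·121 + 57   →  a_3 = 2
121 = 2·57 + 7   →  a_4 = 2

2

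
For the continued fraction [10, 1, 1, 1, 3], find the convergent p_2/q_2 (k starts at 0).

21/2

Using pₖ = aₖpₖ₋₁ + pₖ₋₂, qₖ = aₖqₖ₋₁ + qₖ₋₂ (with p₋₁=1, p₋₂=0, q₋₁=0, q₋₂=1):
  k=0: a=10, p=10, q=1
  k=1: a=1, p=11, q=1
  k=2: a=1, p=21, q=2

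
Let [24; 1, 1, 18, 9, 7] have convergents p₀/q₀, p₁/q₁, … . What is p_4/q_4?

8212/335

Using pₖ = aₖpₖ₋₁ + pₖ₋₂, qₖ = aₖqₖ₋₁ + qₖ₋₂ (with p₋₁=1, p₋₂=0, q₋₁=0, q₋₂=1):
  k=0: a=24, p=24, q=1
  k=1: a=1, p=25, q=1
  k=2: a=1, p=49, q=2
  k=3: a=18, p=907, q=37
  k=4: a=9, p=8212, q=335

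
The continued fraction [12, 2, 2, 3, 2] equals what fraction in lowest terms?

484/39

Using pₖ = aₖpₖ₋₁ + pₖ₋₂ and qₖ = aₖqₖ₋₁ + qₖ₋₂:
  k=0: a=12, p=12, q=1
  k=1: a=2, p=25, q=2
  k=2: a=2, p=62, q=5
  k=3: a=3, p=211, q=17
  k=4: a=2, p=484, q=39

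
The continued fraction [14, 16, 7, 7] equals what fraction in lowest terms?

Fold from the inside: start with 7/1.
  7 + 1/7 = 50/7
  16 + 7/50 = 807/50
  14 + 50/807 = 11348/807

11348/807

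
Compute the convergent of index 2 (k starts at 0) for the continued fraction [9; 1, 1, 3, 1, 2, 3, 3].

19/2

Using pₖ = aₖpₖ₋₁ + pₖ₋₂, qₖ = aₖqₖ₋₁ + qₖ₋₂ (with p₋₁=1, p₋₂=0, q₋₁=0, q₋₂=1):
  k=0: a=9, p=9, q=1
  k=1: a=1, p=10, q=1
  k=2: a=1, p=19, q=2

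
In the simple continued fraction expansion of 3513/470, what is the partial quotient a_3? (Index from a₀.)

3513 = 7·470 + 223   →  a_0 = 7
470 = 2·223 + 24   →  a_1 = 2
223 = 9·24 + 7   →  a_2 = 9
24 = 3·7 + 3   →  a_3 = 3

3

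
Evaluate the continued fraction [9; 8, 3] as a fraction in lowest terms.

Using pₖ = aₖpₖ₋₁ + pₖ₋₂ and qₖ = aₖqₖ₋₁ + qₖ₋₂:
  k=0: a=9, p=9, q=1
  k=1: a=8, p=73, q=8
  k=2: a=3, p=228, q=25

228/25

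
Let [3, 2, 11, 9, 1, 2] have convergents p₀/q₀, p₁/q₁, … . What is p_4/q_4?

Using pₖ = aₖpₖ₋₁ + pₖ₋₂, qₖ = aₖqₖ₋₁ + qₖ₋₂ (with p₋₁=1, p₋₂=0, q₋₁=0, q₋₂=1):
  k=0: a=3, p=3, q=1
  k=1: a=2, p=7, q=2
  k=2: a=11, p=80, q=23
  k=3: a=9, p=727, q=209
  k=4: a=1, p=807, q=232

807/232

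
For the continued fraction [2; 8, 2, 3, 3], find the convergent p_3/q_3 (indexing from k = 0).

Using pₖ = aₖpₖ₋₁ + pₖ₋₂, qₖ = aₖqₖ₋₁ + qₖ₋₂ (with p₋₁=1, p₋₂=0, q₋₁=0, q₋₂=1):
  k=0: a=2, p=2, q=1
  k=1: a=8, p=17, q=8
  k=2: a=2, p=36, q=17
  k=3: a=3, p=125, q=59

125/59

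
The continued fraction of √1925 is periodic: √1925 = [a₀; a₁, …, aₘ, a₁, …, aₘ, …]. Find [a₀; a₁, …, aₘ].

[43; 1, 6, 1, 86]

a₀ = ⌊√1925⌋ = 43.
With m₀=0, d₀=1 and mₖ₊₁ = dₖaₖ − mₖ, dₖ₊₁ = (n − mₖ₊₁²)/dₖ, aₖ₊₁ = ⌊(a₀+mₖ₊₁)/dₖ₊₁⌋:
  k=1: m=43, d=76, a=1
  k=2: m=33, d=11, a=6
  k=3: m=33, d=76, a=1
  k=4: m=43, d=1, a=86
d=1 and a=2a₀=86 at k=4, so the next step gives (m, d) = (43, 76) again — its k=1 value — and the period has length 4.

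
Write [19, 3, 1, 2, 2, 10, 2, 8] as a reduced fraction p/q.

Using pₖ = aₖpₖ₋₁ + pₖ₋₂ and qₖ = aₖqₖ₋₁ + qₖ₋₂:
  k=0: a=19, p=19, q=1
  k=1: a=3, p=58, q=3
  k=2: a=1, p=77, q=4
  k=3: a=2, p=212, q=11
  k=4: a=2, p=501, q=26
  k=5: a=10, p=5222, q=271
  k=6: a=2, p=10945, q=568
  k=7: a=8, p=92782, q=4815

92782/4815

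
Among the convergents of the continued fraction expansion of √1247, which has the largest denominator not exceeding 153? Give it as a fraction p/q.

5191/147

√1247 = [35; 3, 5, 9, 1, 9, 5, 3, 70, …] (period length 8).
Convergents:
  p_0/q_0 = 35/1
  p_1/q_1 = 106/3
  p_2/q_2 = 565/16
  p_3/q_3 = 5191/147
  p_4/q_4 = 5756/163
q_3 = 147 ≤ 153 < 163 = q_4, so the answer is 5191/147.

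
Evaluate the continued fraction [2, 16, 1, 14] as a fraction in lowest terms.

523/254

Fold from the inside: start with 14/1.
  1 + 1/14 = 15/14
  16 + 14/15 = 254/15
  2 + 15/254 = 523/254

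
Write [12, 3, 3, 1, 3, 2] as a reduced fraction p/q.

1366/111

Using pₖ = aₖpₖ₋₁ + pₖ₋₂ and qₖ = aₖqₖ₋₁ + qₖ₋₂:
  k=0: a=12, p=12, q=1
  k=1: a=3, p=37, q=3
  k=2: a=3, p=123, q=10
  k=3: a=1, p=160, q=13
  k=4: a=3, p=603, q=49
  k=5: a=2, p=1366, q=111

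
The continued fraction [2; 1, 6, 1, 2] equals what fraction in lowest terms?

Using pₖ = aₖpₖ₋₁ + pₖ₋₂ and qₖ = aₖqₖ₋₁ + qₖ₋₂:
  k=0: a=2, p=2, q=1
  k=1: a=1, p=3, q=1
  k=2: a=6, p=20, q=7
  k=3: a=1, p=23, q=8
  k=4: a=2, p=66, q=23

66/23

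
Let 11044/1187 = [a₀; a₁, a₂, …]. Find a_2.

3

11044 = 9·1187 + 361   →  a_0 = 9
1187 = 3·361 + 104   →  a_1 = 3
361 = 3·104 + 49   →  a_2 = 3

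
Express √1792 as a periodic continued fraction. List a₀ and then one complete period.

[42; 3, 84]

a₀ = ⌊√1792⌋ = 42.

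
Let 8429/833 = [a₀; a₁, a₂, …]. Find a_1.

8

8429 = 10·833 + 99   →  a_0 = 10
833 = 8·99 + 41   →  a_1 = 8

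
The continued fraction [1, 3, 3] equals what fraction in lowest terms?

Fold from the inside: start with 3/1.
  3 + 1/3 = 10/3
  1 + 3/10 = 13/10

13/10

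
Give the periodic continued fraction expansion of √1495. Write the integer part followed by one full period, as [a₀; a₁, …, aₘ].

a₀ = ⌊√1495⌋ = 38.
With m₀=0, d₀=1 and mₖ₊₁ = dₖaₖ − mₖ, dₖ₊₁ = (n − mₖ₊₁²)/dₖ, aₖ₊₁ = ⌊(a₀+mₖ₊₁)/dₖ₊₁⌋:
  k=1: m=38, d=51, a=1
  k=2: m=13, d=26, a=1
  k=3: m=13, d=51, a=1
  k=4: m=38, d=1, a=76
d=1 and a=2a₀=76 at k=4, so the next step gives (m, d) = (38, 51) again — its k=1 value — and the period has length 4.

[38; 1, 1, 1, 76]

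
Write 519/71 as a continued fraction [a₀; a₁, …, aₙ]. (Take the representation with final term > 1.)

519 = 7×71 + 22
71 = 3×22 + 5
22 = 4×5 + 2
5 = 2×2 + 1
2 = 2×1 + 0  (stop)
So 519/71 = [7; 3, 4, 2, 2].

[7; 3, 4, 2, 2]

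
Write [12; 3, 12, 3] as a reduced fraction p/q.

1405/114

Fold from the inside: start with 3/1.
  12 + 1/3 = 37/3
  3 + 3/37 = 114/37
  12 + 37/114 = 1405/114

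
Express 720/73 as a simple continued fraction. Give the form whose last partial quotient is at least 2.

720 = 9·73 + 63
73 = 1·63 + 10
63 = 6·10 + 3
10 = 3·3 + 1
3 = 3·1 + 0  (stop)
So 720/73 = [9; 1, 6, 3, 3].

[9; 1, 6, 3, 3]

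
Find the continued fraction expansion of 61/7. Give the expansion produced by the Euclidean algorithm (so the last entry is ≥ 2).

[8; 1, 2, 2]

61 = 8*7 + 5
7 = 1*5 + 2
5 = 2*2 + 1
2 = 2*1 + 0  (stop)
So 61/7 = [8; 1, 2, 2].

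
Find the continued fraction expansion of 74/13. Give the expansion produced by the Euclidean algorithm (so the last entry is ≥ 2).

[5; 1, 2, 4]

74 = 5*13 + 9
13 = 1*9 + 4
9 = 2*4 + 1
4 = 4*1 + 0  (stop)
So 74/13 = [5; 1, 2, 4].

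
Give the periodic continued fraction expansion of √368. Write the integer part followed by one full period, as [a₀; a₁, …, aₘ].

[19; 5, 2, 5, 38]

a₀ = ⌊√368⌋ = 19.
With m₀=0, d₀=1 and mₖ₊₁ = dₖaₖ − mₖ, dₖ₊₁ = (n − mₖ₊₁²)/dₖ, aₖ₊₁ = ⌊(a₀+mₖ₊₁)/dₖ₊₁⌋:
  k=1: m=19, d=7, a=5
  k=2: m=16, d=16, a=2
  k=3: m=16, d=7, a=5
  k=4: m=19, d=1, a=38
d=1 and a=2a₀=38 at k=4, so the next step gives (m, d) = (19, 7) again — its k=1 value — and the period has length 4.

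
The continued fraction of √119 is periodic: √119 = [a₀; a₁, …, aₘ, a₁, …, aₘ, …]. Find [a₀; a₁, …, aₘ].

a₀ = ⌊√119⌋ = 10.

[10; 1, 9, 1, 20]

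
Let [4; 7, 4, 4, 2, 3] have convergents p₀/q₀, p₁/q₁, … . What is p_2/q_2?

Using pₖ = aₖpₖ₋₁ + pₖ₋₂, qₖ = aₖqₖ₋₁ + qₖ₋₂ (with p₋₁=1, p₋₂=0, q₋₁=0, q₋₂=1):
  k=0: a=4, p=4, q=1
  k=1: a=7, p=29, q=7
  k=2: a=4, p=120, q=29

120/29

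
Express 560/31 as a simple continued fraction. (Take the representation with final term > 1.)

560 = 18·31 + 2
31 = 15·2 + 1
2 = 2·1 + 0  (stop)
So 560/31 = [18; 15, 2].

[18; 15, 2]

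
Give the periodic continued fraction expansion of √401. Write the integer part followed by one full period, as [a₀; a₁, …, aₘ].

[20; 40]

a₀ = ⌊√401⌋ = 20.
With m₀=0, d₀=1 and mₖ₊₁ = dₖaₖ − mₖ, dₖ₊₁ = (n − mₖ₊₁²)/dₖ, aₖ₊₁ = ⌊(a₀+mₖ₊₁)/dₖ₊₁⌋:
  k=1: m=20, d=1, a=40
d=1 and a=2a₀=40 at k=1, so the next step gives (m, d) = (20, 1) again — its k=1 value — and the period has length 1.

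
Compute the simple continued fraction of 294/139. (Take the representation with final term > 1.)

294 = 2·139 + 16
139 = 8·16 + 11
16 = 1·11 + 5
11 = 2·5 + 1
5 = 5·1 + 0  (stop)
So 294/139 = [2; 8, 1, 2, 5].

[2; 8, 1, 2, 5]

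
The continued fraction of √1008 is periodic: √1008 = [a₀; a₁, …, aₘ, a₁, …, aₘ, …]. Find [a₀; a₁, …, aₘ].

a₀ = ⌊√1008⌋ = 31.
With m₀=0, d₀=1 and mₖ₊₁ = dₖaₖ − mₖ, dₖ₊₁ = (n − mₖ₊₁²)/dₖ, aₖ₊₁ = ⌊(a₀+mₖ₊₁)/dₖ₊₁⌋:
  k=1: m=31, d=47, a=1
  k=2: m=16, d=16, a=2
  k=3: m=16, d=47, a=1
  k=4: m=31, d=1, a=62
d=1 and a=2a₀=62 at k=4, so the next step gives (m, d) = (31, 47) again — its k=1 value — and the period has length 4.

[31; 1, 2, 1, 62]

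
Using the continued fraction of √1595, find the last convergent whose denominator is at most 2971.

51080/1279

√1595 = [39; 1, 14, 1, 78, …] (period length 4).
Convergents:
  p_0/q_0 = 39/1
  p_1/q_1 = 40/1
  p_2/q_2 = 599/15
  p_3/q_3 = 639/16
  p_4/q_4 = 50441/1263
  p_5/q_5 = 51080/1279
  p_6/q_6 = 765561/19169
q_5 = 1279 ≤ 2971 < 19169 = q_6, so the answer is 51080/1279.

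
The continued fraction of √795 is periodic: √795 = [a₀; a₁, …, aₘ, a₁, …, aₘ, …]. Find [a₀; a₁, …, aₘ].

a₀ = ⌊√795⌋ = 28.
With m₀=0, d₀=1 and mₖ₊₁ = dₖaₖ − mₖ, dₖ₊₁ = (n − mₖ₊₁²)/dₖ, aₖ₊₁ = ⌊(a₀+mₖ₊₁)/dₖ₊₁⌋:
  k=1: m=28, d=11, a=5
  k=2: m=27, d=6, a=9
  k=3: m=27, d=11, a=5
  k=4: m=28, d=1, a=56
d=1 and a=2a₀=56 at k=4, so the next step gives (m, d) = (28, 11) again — its k=1 value — and the period has length 4.

[28; 5, 9, 5, 56]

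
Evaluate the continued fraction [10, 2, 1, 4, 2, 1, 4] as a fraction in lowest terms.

2185/211

Using pₖ = aₖpₖ₋₁ + pₖ₋₂ and qₖ = aₖqₖ₋₁ + qₖ₋₂:
  k=0: a=10, p=10, q=1
  k=1: a=2, p=21, q=2
  k=2: a=1, p=31, q=3
  k=3: a=4, p=145, q=14
  k=4: a=2, p=321, q=31
  k=5: a=1, p=466, q=45
  k=6: a=4, p=2185, q=211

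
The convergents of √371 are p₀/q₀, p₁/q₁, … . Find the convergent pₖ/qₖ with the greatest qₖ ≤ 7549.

64853/3367

√371 = [19; 3, 1, 4, 1, 3, 38, …] (period length 6).
Convergents:
  p_0/q_0 = 19/1
  p_1/q_1 = 58/3
  p_2/q_2 = 77/4
  p_3/q_3 = 366/19
  p_4/q_4 = 443/23
  p_5/q_5 = 1695/88
  p_6/q_6 = 64853/3367
  p_7/q_7 = 196254/10189
q_6 = 3367 ≤ 7549 < 10189 = q_7, so the answer is 64853/3367.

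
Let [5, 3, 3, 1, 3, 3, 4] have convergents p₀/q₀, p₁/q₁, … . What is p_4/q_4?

Using pₖ = aₖpₖ₋₁ + pₖ₋₂, qₖ = aₖqₖ₋₁ + qₖ₋₂ (with p₋₁=1, p₋₂=0, q₋₁=0, q₋₂=1):
  k=0: a=5, p=5, q=1
  k=1: a=3, p=16, q=3
  k=2: a=3, p=53, q=10
  k=3: a=1, p=69, q=13
  k=4: a=3, p=260, q=49

260/49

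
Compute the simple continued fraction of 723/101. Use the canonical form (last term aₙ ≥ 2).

[7; 6, 3, 5]

723 = 7×101 + 16
101 = 6×16 + 5
16 = 3×5 + 1
5 = 5×1 + 0  (stop)
So 723/101 = [7; 6, 3, 5].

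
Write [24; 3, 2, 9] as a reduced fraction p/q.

1603/66

Fold from the inside: start with 9/1.
  2 + 1/9 = 19/9
  3 + 9/19 = 66/19
  24 + 19/66 = 1603/66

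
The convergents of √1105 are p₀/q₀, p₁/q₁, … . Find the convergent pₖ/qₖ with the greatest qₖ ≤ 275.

6881/207

√1105 = [33; 4, 7, 7, 4, 66, …] (period length 5).
Convergents:
  p_0/q_0 = 33/1
  p_1/q_1 = 133/4
  p_2/q_2 = 964/29
  p_3/q_3 = 6881/207
  p_4/q_4 = 28488/857
q_3 = 207 ≤ 275 < 857 = q_4, so the answer is 6881/207.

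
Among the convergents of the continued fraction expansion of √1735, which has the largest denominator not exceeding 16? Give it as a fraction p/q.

√1735 = [41; 1, 1, 1, 7, 1, 1, 1, 82, …] (period length 8).
Convergents:
  p_0/q_0 = 41/1
  p_1/q_1 = 42/1
  p_2/q_2 = 83/2
  p_3/q_3 = 125/3
  p_4/q_4 = 958/23
q_3 = 3 ≤ 16 < 23 = q_4, so the answer is 125/3.

125/3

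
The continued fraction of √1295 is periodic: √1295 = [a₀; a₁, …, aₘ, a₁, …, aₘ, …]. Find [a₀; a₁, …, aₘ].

[35; 1, 70]

a₀ = ⌊√1295⌋ = 35.
With m₀=0, d₀=1 and mₖ₊₁ = dₖaₖ − mₖ, dₖ₊₁ = (n − mₖ₊₁²)/dₖ, aₖ₊₁ = ⌊(a₀+mₖ₊₁)/dₖ₊₁⌋:
  k=1: m=35, d=70, a=1
  k=2: m=35, d=1, a=70
d=1 and a=2a₀=70 at k=2, so the next step gives (m, d) = (35, 70) again — its k=1 value — and the period has length 2.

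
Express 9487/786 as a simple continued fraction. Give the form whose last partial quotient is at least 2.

[12; 14, 3, 2, 3, 2]

9487 = 12×786 + 55
786 = 14×55 + 16
55 = 3×16 + 7
16 = 2×7 + 2
7 = 3×2 + 1
2 = 2×1 + 0  (stop)
So 9487/786 = [12; 14, 3, 2, 3, 2].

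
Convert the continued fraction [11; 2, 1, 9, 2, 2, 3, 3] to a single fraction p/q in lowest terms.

19206/1693

Fold from the inside: start with 3/1.
  3 + 1/3 = 10/3
  2 + 3/10 = 23/10
  2 + 10/23 = 56/23
  9 + 23/56 = 527/56
  1 + 56/527 = 583/527
  2 + 527/583 = 1693/583
  11 + 583/1693 = 19206/1693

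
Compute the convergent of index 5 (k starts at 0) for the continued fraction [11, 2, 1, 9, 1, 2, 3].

1055/93

Using pₖ = aₖpₖ₋₁ + pₖ₋₂, qₖ = aₖqₖ₋₁ + qₖ₋₂ (with p₋₁=1, p₋₂=0, q₋₁=0, q₋₂=1):
  k=0: a=11, p=11, q=1
  k=1: a=2, p=23, q=2
  k=2: a=1, p=34, q=3
  k=3: a=9, p=329, q=29
  k=4: a=1, p=363, q=32
  k=5: a=2, p=1055, q=93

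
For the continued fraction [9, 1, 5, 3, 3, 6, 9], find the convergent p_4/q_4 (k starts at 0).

Using pₖ = aₖpₖ₋₁ + pₖ₋₂, qₖ = aₖqₖ₋₁ + qₖ₋₂ (with p₋₁=1, p₋₂=0, q₋₁=0, q₋₂=1):
  k=0: a=9, p=9, q=1
  k=1: a=1, p=10, q=1
  k=2: a=5, p=59, q=6
  k=3: a=3, p=187, q=19
  k=4: a=3, p=620, q=63

620/63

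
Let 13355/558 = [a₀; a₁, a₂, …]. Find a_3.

12

13355 = 23·558 + 521   →  a_0 = 23
558 = 1·521 + 37   →  a_1 = 1
521 = 14·37 + 3   →  a_2 = 14
37 = 12·3 + 1   →  a_3 = 12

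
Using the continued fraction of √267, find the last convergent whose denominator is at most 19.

√267 = [16; 2, 1, 15, 1, 2, 32, …] (period length 6).
Convergents:
  p_0/q_0 = 16/1
  p_1/q_1 = 33/2
  p_2/q_2 = 49/3
  p_3/q_3 = 768/47
q_2 = 3 ≤ 19 < 47 = q_3, so the answer is 49/3.

49/3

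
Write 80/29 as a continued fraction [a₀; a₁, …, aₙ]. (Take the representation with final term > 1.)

[2; 1, 3, 7]

80 = 2×29 + 22
29 = 1×22 + 7
22 = 3×7 + 1
7 = 7×1 + 0  (stop)
So 80/29 = [2; 1, 3, 7].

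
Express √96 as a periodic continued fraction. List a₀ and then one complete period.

a₀ = ⌊√96⌋ = 9.
With m₀=0, d₀=1 and mₖ₊₁ = dₖaₖ − mₖ, dₖ₊₁ = (n − mₖ₊₁²)/dₖ, aₖ₊₁ = ⌊(a₀+mₖ₊₁)/dₖ₊₁⌋:
  k=1: m=9, d=15, a=1
  k=2: m=6, d=4, a=3
  k=3: m=6, d=15, a=1
  k=4: m=9, d=1, a=18
d=1 and a=2a₀=18 at k=4, so the next step gives (m, d) = (9, 15) again — its k=1 value — and the period has length 4.

[9; 1, 3, 1, 18]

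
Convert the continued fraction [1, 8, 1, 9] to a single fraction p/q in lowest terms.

99/89

Using pₖ = aₖpₖ₋₁ + pₖ₋₂ and qₖ = aₖqₖ₋₁ + qₖ₋₂:
  k=0: a=1, p=1, q=1
  k=1: a=8, p=9, q=8
  k=2: a=1, p=10, q=9
  k=3: a=9, p=99, q=89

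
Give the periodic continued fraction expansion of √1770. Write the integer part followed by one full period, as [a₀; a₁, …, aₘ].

a₀ = ⌊√1770⌋ = 42.

[42; 14, 84]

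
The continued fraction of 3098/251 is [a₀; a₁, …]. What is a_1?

2

3098 = 12·251 + 86   →  a_0 = 12
251 = 2·86 + 79   →  a_1 = 2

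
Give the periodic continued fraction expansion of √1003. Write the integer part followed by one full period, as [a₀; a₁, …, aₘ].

a₀ = ⌊√1003⌋ = 31.
With m₀=0, d₀=1 and mₖ₊₁ = dₖaₖ − mₖ, dₖ₊₁ = (n − mₖ₊₁²)/dₖ, aₖ₊₁ = ⌊(a₀+mₖ₊₁)/dₖ₊₁⌋:
  k=1: m=31, d=42, a=1
  k=2: m=11, d=21, a=2
  k=3: m=31, d=2, a=31
  k=4: m=31, d=21, a=2
  k=5: m=11, d=42, a=1
  k=6: m=31, d=1, a=62
d=1 and a=2a₀=62 at k=6, so the next step gives (m, d) = (31, 42) again — its k=1 value — and the period has length 6.

[31; 1, 2, 31, 2, 1, 62]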